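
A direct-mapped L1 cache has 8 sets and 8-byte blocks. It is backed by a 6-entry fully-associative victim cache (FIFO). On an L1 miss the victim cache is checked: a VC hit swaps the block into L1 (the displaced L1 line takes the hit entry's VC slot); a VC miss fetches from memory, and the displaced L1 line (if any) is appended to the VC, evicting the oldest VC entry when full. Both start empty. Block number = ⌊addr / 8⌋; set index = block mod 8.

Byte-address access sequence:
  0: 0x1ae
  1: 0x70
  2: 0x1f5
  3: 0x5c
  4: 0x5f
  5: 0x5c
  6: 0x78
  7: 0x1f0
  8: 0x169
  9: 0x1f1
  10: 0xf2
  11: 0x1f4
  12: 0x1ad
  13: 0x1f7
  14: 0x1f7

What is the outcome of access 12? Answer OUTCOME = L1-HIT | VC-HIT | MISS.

OUTCOME = VC-HIT

#0 0x1ae→b53/s5 MISS; vc=[]
#1 0x70→b14/s6 MISS; vc=[]
#2 0x1f5→b62/s6 MISS; vc=[14]
#3 0x5c→b11/s3 MISS; vc=[14]
#4 0x5f→b11/s3 L1-HIT; vc=[14]
#5 0x5c→b11/s3 L1-HIT; vc=[14]
#6 0x78→b15/s7 MISS; vc=[14]
#7 0x1f0→b62/s6 L1-HIT; vc=[14]
#8 0x169→b45/s5 MISS; vc=[14,53]
#9 0x1f1→b62/s6 L1-HIT; vc=[14,53]
#10 0xf2→b30/s6 MISS; vc=[14,53,62]
#11 0x1f4→b62/s6 VC-HIT; vc=[14,53,30]
#12 0x1ad→b53/s5 VC-HIT; vc=[14,45,30]
#13 0x1f7→b62/s6 L1-HIT; vc=[14,45,30]
#14 0x1f7→b62/s6 L1-HIT; vc=[14,45,30]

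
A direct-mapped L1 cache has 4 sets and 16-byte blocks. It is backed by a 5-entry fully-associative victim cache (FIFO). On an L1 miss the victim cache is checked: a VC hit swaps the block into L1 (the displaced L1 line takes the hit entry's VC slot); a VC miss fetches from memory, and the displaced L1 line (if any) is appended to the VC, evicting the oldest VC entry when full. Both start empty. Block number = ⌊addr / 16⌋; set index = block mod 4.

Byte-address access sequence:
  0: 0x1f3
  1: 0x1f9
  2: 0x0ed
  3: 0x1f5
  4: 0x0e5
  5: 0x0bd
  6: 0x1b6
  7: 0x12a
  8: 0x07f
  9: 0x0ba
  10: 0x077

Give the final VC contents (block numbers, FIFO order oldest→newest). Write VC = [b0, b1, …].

VC = [31, 11, 14, 27]

#0 0x1f3→b31/s3 MISS; vc=[]
#1 0x1f9→b31/s3 L1-HIT; vc=[]
#2 0xed→b14/s2 MISS; vc=[]
#3 0x1f5→b31/s3 L1-HIT; vc=[]
#4 0xe5→b14/s2 L1-HIT; vc=[]
#5 0xbd→b11/s3 MISS; vc=[31]
#6 0x1b6→b27/s3 MISS; vc=[31,11]
#7 0x12a→b18/s2 MISS; vc=[31,11,14]
#8 0x7f→b7/s3 MISS; vc=[31,11,14,27]
#9 0xba→b11/s3 VC-HIT; vc=[31,7,14,27]
#10 0x77→b7/s3 VC-HIT; vc=[31,11,14,27]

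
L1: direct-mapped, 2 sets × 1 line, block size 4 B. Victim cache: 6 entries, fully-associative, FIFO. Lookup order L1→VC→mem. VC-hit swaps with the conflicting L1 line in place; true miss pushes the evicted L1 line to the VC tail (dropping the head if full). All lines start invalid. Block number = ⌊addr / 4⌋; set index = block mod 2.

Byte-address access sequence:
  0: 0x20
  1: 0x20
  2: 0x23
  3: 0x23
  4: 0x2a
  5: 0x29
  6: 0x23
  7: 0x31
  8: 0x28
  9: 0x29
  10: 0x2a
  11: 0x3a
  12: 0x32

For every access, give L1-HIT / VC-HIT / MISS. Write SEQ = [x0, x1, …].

0: 0x20 (blk 8, set 0) → MISS  vc=[]
1: 0x20 (blk 8, set 0) → L1-HIT  vc=[]
2: 0x23 (blk 8, set 0) → L1-HIT  vc=[]
3: 0x23 (blk 8, set 0) → L1-HIT  vc=[]
4: 0x2a (blk 10, set 0) → MISS  vc=[8]
5: 0x29 (blk 10, set 0) → L1-HIT  vc=[8]
6: 0x23 (blk 8, set 0) → VC-HIT  vc=[10]
7: 0x31 (blk 12, set 0) → MISS  vc=[10, 8]
8: 0x28 (blk 10, set 0) → VC-HIT  vc=[12, 8]
9: 0x29 (blk 10, set 0) → L1-HIT  vc=[12, 8]
10: 0x2a (blk 10, set 0) → L1-HIT  vc=[12, 8]
11: 0x3a (blk 14, set 0) → MISS  vc=[12, 8, 10]
12: 0x32 (blk 12, set 0) → VC-HIT  vc=[14, 8, 10]

SEQ = [MISS, L1-HIT, L1-HIT, L1-HIT, MISS, L1-HIT, VC-HIT, MISS, VC-HIT, L1-HIT, L1-HIT, MISS, VC-HIT]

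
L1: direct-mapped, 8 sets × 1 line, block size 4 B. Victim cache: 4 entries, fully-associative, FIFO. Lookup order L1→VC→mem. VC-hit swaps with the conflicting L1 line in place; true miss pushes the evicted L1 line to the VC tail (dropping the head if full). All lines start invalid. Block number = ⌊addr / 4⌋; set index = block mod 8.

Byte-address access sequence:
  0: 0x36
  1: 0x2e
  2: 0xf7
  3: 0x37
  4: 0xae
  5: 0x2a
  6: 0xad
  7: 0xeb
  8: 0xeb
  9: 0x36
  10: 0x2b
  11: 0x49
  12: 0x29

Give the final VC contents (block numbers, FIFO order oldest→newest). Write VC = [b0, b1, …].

VC = [61, 11, 58, 18]

  [0] addr=0x36 blk=13 s=5: MISS | VC []
  [1] addr=0x2e blk=11 s=3: MISS | VC []
  [2] addr=0xf7 blk=61 s=5: MISS | VC [13]
  [3] addr=0x37 blk=13 s=5: VC-HIT | VC [61]
  [4] addr=0xae blk=43 s=3: MISS | VC [61, 11]
  [5] addr=0x2a blk=10 s=2: MISS | VC [61, 11]
  [6] addr=0xad blk=43 s=3: L1-HIT | VC [61, 11]
  [7] addr=0xeb blk=58 s=2: MISS | VC [61, 11, 10]
  [8] addr=0xeb blk=58 s=2: L1-HIT | VC [61, 11, 10]
  [9] addr=0x36 blk=13 s=5: L1-HIT | VC [61, 11, 10]
  [10] addr=0x2b blk=10 s=2: VC-HIT | VC [61, 11, 58]
  [11] addr=0x49 blk=18 s=2: MISS | VC [61, 11, 58, 10]
  [12] addr=0x29 blk=10 s=2: VC-HIT | VC [61, 11, 58, 18]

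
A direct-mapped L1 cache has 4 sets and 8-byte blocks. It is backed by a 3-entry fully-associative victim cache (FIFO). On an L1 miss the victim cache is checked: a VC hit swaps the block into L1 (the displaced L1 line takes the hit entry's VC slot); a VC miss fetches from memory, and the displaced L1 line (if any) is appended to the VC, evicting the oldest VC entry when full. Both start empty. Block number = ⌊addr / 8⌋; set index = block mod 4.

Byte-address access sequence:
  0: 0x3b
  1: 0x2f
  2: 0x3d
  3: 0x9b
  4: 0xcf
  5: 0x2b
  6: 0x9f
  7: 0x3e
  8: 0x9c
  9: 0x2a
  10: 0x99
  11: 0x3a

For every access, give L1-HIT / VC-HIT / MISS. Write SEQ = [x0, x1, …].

SEQ = [MISS, MISS, L1-HIT, MISS, MISS, VC-HIT, L1-HIT, VC-HIT, VC-HIT, L1-HIT, L1-HIT, VC-HIT]

0: 0x3b (blk 7, set 3) → MISS  vc=[]
1: 0x2f (blk 5, set 1) → MISS  vc=[]
2: 0x3d (blk 7, set 3) → L1-HIT  vc=[]
3: 0x9b (blk 19, set 3) → MISS  vc=[7]
4: 0xcf (blk 25, set 1) → MISS  vc=[7, 5]
5: 0x2b (blk 5, set 1) → VC-HIT  vc=[7, 25]
6: 0x9f (blk 19, set 3) → L1-HIT  vc=[7, 25]
7: 0x3e (blk 7, set 3) → VC-HIT  vc=[19, 25]
8: 0x9c (blk 19, set 3) → VC-HIT  vc=[7, 25]
9: 0x2a (blk 5, set 1) → L1-HIT  vc=[7, 25]
10: 0x99 (blk 19, set 3) → L1-HIT  vc=[7, 25]
11: 0x3a (blk 7, set 3) → VC-HIT  vc=[19, 25]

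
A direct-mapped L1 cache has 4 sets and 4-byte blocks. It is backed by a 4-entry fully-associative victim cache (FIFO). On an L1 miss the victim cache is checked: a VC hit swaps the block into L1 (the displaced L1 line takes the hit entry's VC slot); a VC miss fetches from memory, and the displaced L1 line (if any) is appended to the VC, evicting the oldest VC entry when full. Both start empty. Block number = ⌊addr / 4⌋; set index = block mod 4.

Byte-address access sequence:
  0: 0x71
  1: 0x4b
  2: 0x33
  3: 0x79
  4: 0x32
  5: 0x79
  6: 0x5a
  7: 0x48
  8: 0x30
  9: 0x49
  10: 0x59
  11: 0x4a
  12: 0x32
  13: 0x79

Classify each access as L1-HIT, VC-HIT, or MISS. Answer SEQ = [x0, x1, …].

0: 0x71 (blk 28, set 0) → MISS  vc=[]
1: 0x4b (blk 18, set 2) → MISS  vc=[]
2: 0x33 (blk 12, set 0) → MISS  vc=[28]
3: 0x79 (blk 30, set 2) → MISS  vc=[28, 18]
4: 0x32 (blk 12, set 0) → L1-HIT  vc=[28, 18]
5: 0x79 (blk 30, set 2) → L1-HIT  vc=[28, 18]
6: 0x5a (blk 22, set 2) → MISS  vc=[28, 18, 30]
7: 0x48 (blk 18, set 2) → VC-HIT  vc=[28, 22, 30]
8: 0x30 (blk 12, set 0) → L1-HIT  vc=[28, 22, 30]
9: 0x49 (blk 18, set 2) → L1-HIT  vc=[28, 22, 30]
10: 0x59 (blk 22, set 2) → VC-HIT  vc=[28, 18, 30]
11: 0x4a (blk 18, set 2) → VC-HIT  vc=[28, 22, 30]
12: 0x32 (blk 12, set 0) → L1-HIT  vc=[28, 22, 30]
13: 0x79 (blk 30, set 2) → VC-HIT  vc=[28, 22, 18]

SEQ = [MISS, MISS, MISS, MISS, L1-HIT, L1-HIT, MISS, VC-HIT, L1-HIT, L1-HIT, VC-HIT, VC-HIT, L1-HIT, VC-HIT]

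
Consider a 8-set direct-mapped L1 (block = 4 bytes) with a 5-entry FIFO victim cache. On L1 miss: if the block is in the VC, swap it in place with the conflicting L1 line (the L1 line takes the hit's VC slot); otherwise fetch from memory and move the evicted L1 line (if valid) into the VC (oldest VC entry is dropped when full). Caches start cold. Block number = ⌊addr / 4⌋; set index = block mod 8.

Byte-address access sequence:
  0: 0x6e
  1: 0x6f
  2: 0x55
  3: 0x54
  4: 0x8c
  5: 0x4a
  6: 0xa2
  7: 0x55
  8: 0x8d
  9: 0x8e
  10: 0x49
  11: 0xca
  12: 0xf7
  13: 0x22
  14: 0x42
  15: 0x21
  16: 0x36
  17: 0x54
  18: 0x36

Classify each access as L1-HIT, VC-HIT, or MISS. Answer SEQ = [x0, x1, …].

  [0] addr=0x6e blk=27 s=3: MISS | VC []
  [1] addr=0x6f blk=27 s=3: L1-HIT | VC []
  [2] addr=0x55 blk=21 s=5: MISS | VC []
  [3] addr=0x54 blk=21 s=5: L1-HIT | VC []
  [4] addr=0x8c blk=35 s=3: MISS | VC [27]
  [5] addr=0x4a blk=18 s=2: MISS | VC [27]
  [6] addr=0xa2 blk=40 s=0: MISS | VC [27]
  [7] addr=0x55 blk=21 s=5: L1-HIT | VC [27]
  [8] addr=0x8d blk=35 s=3: L1-HIT | VC [27]
  [9] addr=0x8e blk=35 s=3: L1-HIT | VC [27]
  [10] addr=0x49 blk=18 s=2: L1-HIT | VC [27]
  [11] addr=0xca blk=50 s=2: MISS | VC [27, 18]
  [12] addr=0xf7 blk=61 s=5: MISS | VC [27, 18, 21]
  [13] addr=0x22 blk=8 s=0: MISS | VC [27, 18, 21, 40]
  [14] addr=0x42 blk=16 s=0: MISS | VC [27, 18, 21, 40, 8]
  [15] addr=0x21 blk=8 s=0: VC-HIT | VC [27, 18, 21, 40, 16]
  [16] addr=0x36 blk=13 s=5: MISS | VC [18, 21, 40, 16, 61]
  [17] addr=0x54 blk=21 s=5: VC-HIT | VC [18, 13, 40, 16, 61]
  [18] addr=0x36 blk=13 s=5: VC-HIT | VC [18, 21, 40, 16, 61]

SEQ = [MISS, L1-HIT, MISS, L1-HIT, MISS, MISS, MISS, L1-HIT, L1-HIT, L1-HIT, L1-HIT, MISS, MISS, MISS, MISS, VC-HIT, MISS, VC-HIT, VC-HIT]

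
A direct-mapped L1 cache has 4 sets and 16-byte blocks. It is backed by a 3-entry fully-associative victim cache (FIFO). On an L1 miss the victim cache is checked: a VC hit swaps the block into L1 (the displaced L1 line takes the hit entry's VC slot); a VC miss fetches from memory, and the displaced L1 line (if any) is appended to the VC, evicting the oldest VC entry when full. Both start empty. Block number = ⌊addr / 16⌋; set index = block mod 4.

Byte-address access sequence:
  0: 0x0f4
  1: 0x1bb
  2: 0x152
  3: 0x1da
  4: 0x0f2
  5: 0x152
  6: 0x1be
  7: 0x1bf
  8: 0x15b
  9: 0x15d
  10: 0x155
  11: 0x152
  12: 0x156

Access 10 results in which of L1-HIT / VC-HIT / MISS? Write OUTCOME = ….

  [0] addr=0xf4 blk=15 s=3: MISS | VC []
  [1] addr=0x1bb blk=27 s=3: MISS | VC [15]
  [2] addr=0x152 blk=21 s=1: MISS | VC [15]
  [3] addr=0x1da blk=29 s=1: MISS | VC [15, 21]
  [4] addr=0xf2 blk=15 s=3: VC-HIT | VC [27, 21]
  [5] addr=0x152 blk=21 s=1: VC-HIT | VC [27, 29]
  [6] addr=0x1be blk=27 s=3: VC-HIT | VC [15, 29]
  [7] addr=0x1bf blk=27 s=3: L1-HIT | VC [15, 29]
  [8] addr=0x15b blk=21 s=1: L1-HIT | VC [15, 29]
  [9] addr=0x15d blk=21 s=1: L1-HIT | VC [15, 29]
  [10] addr=0x155 blk=21 s=1: L1-HIT | VC [15, 29]
  [11] addr=0x152 blk=21 s=1: L1-HIT | VC [15, 29]
  [12] addr=0x156 blk=21 s=1: L1-HIT | VC [15, 29]

OUTCOME = L1-HIT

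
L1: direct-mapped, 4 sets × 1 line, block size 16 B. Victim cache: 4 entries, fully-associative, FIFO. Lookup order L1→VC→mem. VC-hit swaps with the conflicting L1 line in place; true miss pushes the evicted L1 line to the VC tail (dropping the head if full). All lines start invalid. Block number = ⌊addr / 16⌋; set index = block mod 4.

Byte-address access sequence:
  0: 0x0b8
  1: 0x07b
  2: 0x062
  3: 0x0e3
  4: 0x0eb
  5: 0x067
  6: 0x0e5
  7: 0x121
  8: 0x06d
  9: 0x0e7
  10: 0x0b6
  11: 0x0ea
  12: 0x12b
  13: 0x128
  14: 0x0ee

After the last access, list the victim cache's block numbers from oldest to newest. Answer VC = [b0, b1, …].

VC = [7, 18, 6]

#0 0xb8→b11/s3 MISS; vc=[]
#1 0x7b→b7/s3 MISS; vc=[11]
#2 0x62→b6/s2 MISS; vc=[11]
#3 0xe3→b14/s2 MISS; vc=[11,6]
#4 0xeb→b14/s2 L1-HIT; vc=[11,6]
#5 0x67→b6/s2 VC-HIT; vc=[11,14]
#6 0xe5→b14/s2 VC-HIT; vc=[11,6]
#7 0x121→b18/s2 MISS; vc=[11,6,14]
#8 0x6d→b6/s2 VC-HIT; vc=[11,18,14]
#9 0xe7→b14/s2 VC-HIT; vc=[11,18,6]
#10 0xb6→b11/s3 VC-HIT; vc=[7,18,6]
#11 0xea→b14/s2 L1-HIT; vc=[7,18,6]
#12 0x12b→b18/s2 VC-HIT; vc=[7,14,6]
#13 0x128→b18/s2 L1-HIT; vc=[7,14,6]
#14 0xee→b14/s2 VC-HIT; vc=[7,18,6]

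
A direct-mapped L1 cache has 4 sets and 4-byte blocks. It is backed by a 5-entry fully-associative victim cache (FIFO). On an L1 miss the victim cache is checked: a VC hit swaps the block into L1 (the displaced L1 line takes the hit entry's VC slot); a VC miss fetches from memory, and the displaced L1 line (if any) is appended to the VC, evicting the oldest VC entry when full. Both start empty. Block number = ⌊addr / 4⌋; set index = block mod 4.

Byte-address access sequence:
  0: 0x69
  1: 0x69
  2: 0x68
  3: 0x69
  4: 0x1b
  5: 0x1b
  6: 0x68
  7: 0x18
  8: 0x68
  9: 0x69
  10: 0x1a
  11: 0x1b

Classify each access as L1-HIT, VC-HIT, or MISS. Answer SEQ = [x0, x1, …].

0: 0x69 (blk 26, set 2) → MISS  vc=[]
1: 0x69 (blk 26, set 2) → L1-HIT  vc=[]
2: 0x68 (blk 26, set 2) → L1-HIT  vc=[]
3: 0x69 (blk 26, set 2) → L1-HIT  vc=[]
4: 0x1b (blk 6, set 2) → MISS  vc=[26]
5: 0x1b (blk 6, set 2) → L1-HIT  vc=[26]
6: 0x68 (blk 26, set 2) → VC-HIT  vc=[6]
7: 0x18 (blk 6, set 2) → VC-HIT  vc=[26]
8: 0x68 (blk 26, set 2) → VC-HIT  vc=[6]
9: 0x69 (blk 26, set 2) → L1-HIT  vc=[6]
10: 0x1a (blk 6, set 2) → VC-HIT  vc=[26]
11: 0x1b (blk 6, set 2) → L1-HIT  vc=[26]

SEQ = [MISS, L1-HIT, L1-HIT, L1-HIT, MISS, L1-HIT, VC-HIT, VC-HIT, VC-HIT, L1-HIT, VC-HIT, L1-HIT]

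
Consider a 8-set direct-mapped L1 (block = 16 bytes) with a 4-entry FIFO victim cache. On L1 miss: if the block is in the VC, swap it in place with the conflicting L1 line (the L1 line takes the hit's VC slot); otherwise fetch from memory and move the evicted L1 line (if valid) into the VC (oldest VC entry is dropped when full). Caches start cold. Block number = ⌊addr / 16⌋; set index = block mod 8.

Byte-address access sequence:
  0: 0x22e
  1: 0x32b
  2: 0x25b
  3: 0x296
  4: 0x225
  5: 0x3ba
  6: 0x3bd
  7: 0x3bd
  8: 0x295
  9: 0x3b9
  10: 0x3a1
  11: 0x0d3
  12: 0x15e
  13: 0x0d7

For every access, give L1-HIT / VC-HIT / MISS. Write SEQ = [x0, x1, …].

  [0] addr=0x22e blk=34 s=2: MISS | VC []
  [1] addr=0x32b blk=50 s=2: MISS | VC [34]
  [2] addr=0x25b blk=37 s=5: MISS | VC [34]
  [3] addr=0x296 blk=41 s=1: MISS | VC [34]
  [4] addr=0x225 blk=34 s=2: VC-HIT | VC [50]
  [5] addr=0x3ba blk=59 s=3: MISS | VC [50]
  [6] addr=0x3bd blk=59 s=3: L1-HIT | VC [50]
  [7] addr=0x3bd blk=59 s=3: L1-HIT | VC [50]
  [8] addr=0x295 blk=41 s=1: L1-HIT | VC [50]
  [9] addr=0x3b9 blk=59 s=3: L1-HIT | VC [50]
  [10] addr=0x3a1 blk=58 s=2: MISS | VC [50, 34]
  [11] addr=0xd3 blk=13 s=5: MISS | VC [50, 34, 37]
  [12] addr=0x15e blk=21 s=5: MISS | VC [50, 34, 37, 13]
  [13] addr=0xd7 blk=13 s=5: VC-HIT | VC [50, 34, 37, 21]

SEQ = [MISS, MISS, MISS, MISS, VC-HIT, MISS, L1-HIT, L1-HIT, L1-HIT, L1-HIT, MISS, MISS, MISS, VC-HIT]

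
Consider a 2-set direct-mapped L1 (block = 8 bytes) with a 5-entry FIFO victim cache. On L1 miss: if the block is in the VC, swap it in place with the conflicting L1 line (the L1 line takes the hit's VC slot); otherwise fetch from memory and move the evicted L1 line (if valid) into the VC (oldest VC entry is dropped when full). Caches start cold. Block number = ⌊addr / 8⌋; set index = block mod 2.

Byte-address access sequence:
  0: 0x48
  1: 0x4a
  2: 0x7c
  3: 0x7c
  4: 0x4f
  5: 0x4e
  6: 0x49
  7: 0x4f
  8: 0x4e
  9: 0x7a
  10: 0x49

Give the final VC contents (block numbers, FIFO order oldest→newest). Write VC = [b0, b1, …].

VC = [15]

0: 0x48 (blk 9, set 1) → MISS  vc=[]
1: 0x4a (blk 9, set 1) → L1-HIT  vc=[]
2: 0x7c (blk 15, set 1) → MISS  vc=[9]
3: 0x7c (blk 15, set 1) → L1-HIT  vc=[9]
4: 0x4f (blk 9, set 1) → VC-HIT  vc=[15]
5: 0x4e (blk 9, set 1) → L1-HIT  vc=[15]
6: 0x49 (blk 9, set 1) → L1-HIT  vc=[15]
7: 0x4f (blk 9, set 1) → L1-HIT  vc=[15]
8: 0x4e (blk 9, set 1) → L1-HIT  vc=[15]
9: 0x7a (blk 15, set 1) → VC-HIT  vc=[9]
10: 0x49 (blk 9, set 1) → VC-HIT  vc=[15]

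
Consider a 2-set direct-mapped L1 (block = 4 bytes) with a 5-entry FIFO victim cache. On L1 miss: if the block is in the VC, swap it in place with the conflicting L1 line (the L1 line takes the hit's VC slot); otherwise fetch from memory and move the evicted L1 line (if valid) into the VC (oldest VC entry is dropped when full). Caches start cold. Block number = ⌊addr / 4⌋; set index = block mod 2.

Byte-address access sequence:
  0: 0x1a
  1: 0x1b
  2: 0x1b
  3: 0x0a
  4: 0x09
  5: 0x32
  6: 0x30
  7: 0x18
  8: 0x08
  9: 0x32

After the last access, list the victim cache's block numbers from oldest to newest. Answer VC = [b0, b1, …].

0: 0x1a (blk 6, set 0) → MISS  vc=[]
1: 0x1b (blk 6, set 0) → L1-HIT  vc=[]
2: 0x1b (blk 6, set 0) → L1-HIT  vc=[]
3: 0xa (blk 2, set 0) → MISS  vc=[6]
4: 0x9 (blk 2, set 0) → L1-HIT  vc=[6]
5: 0x32 (blk 12, set 0) → MISS  vc=[6, 2]
6: 0x30 (blk 12, set 0) → L1-HIT  vc=[6, 2]
7: 0x18 (blk 6, set 0) → VC-HIT  vc=[12, 2]
8: 0x8 (blk 2, set 0) → VC-HIT  vc=[12, 6]
9: 0x32 (blk 12, set 0) → VC-HIT  vc=[2, 6]

VC = [2, 6]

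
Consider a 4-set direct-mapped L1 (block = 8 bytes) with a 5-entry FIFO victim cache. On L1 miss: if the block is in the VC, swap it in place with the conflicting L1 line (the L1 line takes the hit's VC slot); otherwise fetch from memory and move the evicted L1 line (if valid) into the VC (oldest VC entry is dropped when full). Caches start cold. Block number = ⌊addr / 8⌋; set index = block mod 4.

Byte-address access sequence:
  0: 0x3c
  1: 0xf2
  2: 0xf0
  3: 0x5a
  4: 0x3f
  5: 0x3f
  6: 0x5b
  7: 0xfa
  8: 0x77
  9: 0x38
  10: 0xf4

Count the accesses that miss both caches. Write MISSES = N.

MISSES = 5

#0 0x3c→b7/s3 MISS; vc=[]
#1 0xf2→b30/s2 MISS; vc=[]
#2 0xf0→b30/s2 L1-HIT; vc=[]
#3 0x5a→b11/s3 MISS; vc=[7]
#4 0x3f→b7/s3 VC-HIT; vc=[11]
#5 0x3f→b7/s3 L1-HIT; vc=[11]
#6 0x5b→b11/s3 VC-HIT; vc=[7]
#7 0xfa→b31/s3 MISS; vc=[7,11]
#8 0x77→b14/s2 MISS; vc=[7,11,30]
#9 0x38→b7/s3 VC-HIT; vc=[31,11,30]
#10 0xf4→b30/s2 VC-HIT; vc=[31,11,14]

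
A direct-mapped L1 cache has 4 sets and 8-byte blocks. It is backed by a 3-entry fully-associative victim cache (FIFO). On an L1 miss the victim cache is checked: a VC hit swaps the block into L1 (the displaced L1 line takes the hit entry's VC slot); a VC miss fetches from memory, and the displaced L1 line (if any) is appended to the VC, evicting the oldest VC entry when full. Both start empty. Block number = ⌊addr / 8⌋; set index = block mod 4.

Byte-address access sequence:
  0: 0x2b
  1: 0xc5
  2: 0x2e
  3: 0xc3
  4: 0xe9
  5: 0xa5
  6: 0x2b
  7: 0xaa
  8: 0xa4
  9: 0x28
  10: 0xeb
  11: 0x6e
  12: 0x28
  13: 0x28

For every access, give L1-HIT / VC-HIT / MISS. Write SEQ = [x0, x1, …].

0: 0x2b (blk 5, set 1) → MISS  vc=[]
1: 0xc5 (blk 24, set 0) → MISS  vc=[]
2: 0x2e (blk 5, set 1) → L1-HIT  vc=[]
3: 0xc3 (blk 24, set 0) → L1-HIT  vc=[]
4: 0xe9 (blk 29, set 1) → MISS  vc=[5]
5: 0xa5 (blk 20, set 0) → MISS  vc=[5, 24]
6: 0x2b (blk 5, set 1) → VC-HIT  vc=[29, 24]
7: 0xaa (blk 21, set 1) → MISS  vc=[29, 24, 5]
8: 0xa4 (blk 20, set 0) → L1-HIT  vc=[29, 24, 5]
9: 0x28 (blk 5, set 1) → VC-HIT  vc=[29, 24, 21]
10: 0xeb (blk 29, set 1) → VC-HIT  vc=[5, 24, 21]
11: 0x6e (blk 13, set 1) → MISS  vc=[24, 21, 29]
12: 0x28 (blk 5, set 1) → MISS  vc=[21, 29, 13]
13: 0x28 (blk 5, set 1) → L1-HIT  vc=[21, 29, 13]

SEQ = [MISS, MISS, L1-HIT, L1-HIT, MISS, MISS, VC-HIT, MISS, L1-HIT, VC-HIT, VC-HIT, MISS, MISS, L1-HIT]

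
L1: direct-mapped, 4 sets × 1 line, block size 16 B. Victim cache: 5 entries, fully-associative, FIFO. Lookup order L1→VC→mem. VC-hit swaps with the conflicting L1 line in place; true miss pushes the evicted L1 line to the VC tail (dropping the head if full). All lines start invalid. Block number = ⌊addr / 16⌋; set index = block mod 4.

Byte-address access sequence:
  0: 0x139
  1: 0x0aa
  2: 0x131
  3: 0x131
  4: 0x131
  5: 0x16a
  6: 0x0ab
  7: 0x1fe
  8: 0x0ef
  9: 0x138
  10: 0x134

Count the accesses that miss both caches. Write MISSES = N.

0: 0x139 (blk 19, set 3) → MISS  vc=[]
1: 0xaa (blk 10, set 2) → MISS  vc=[]
2: 0x131 (blk 19, set 3) → L1-HIT  vc=[]
3: 0x131 (blk 19, set 3) → L1-HIT  vc=[]
4: 0x131 (blk 19, set 3) → L1-HIT  vc=[]
5: 0x16a (blk 22, set 2) → MISS  vc=[10]
6: 0xab (blk 10, set 2) → VC-HIT  vc=[22]
7: 0x1fe (blk 31, set 3) → MISS  vc=[22, 19]
8: 0xef (blk 14, set 2) → MISS  vc=[22, 19, 10]
9: 0x138 (blk 19, set 3) → VC-HIT  vc=[22, 31, 10]
10: 0x134 (blk 19, set 3) → L1-HIT  vc=[22, 31, 10]

MISSES = 5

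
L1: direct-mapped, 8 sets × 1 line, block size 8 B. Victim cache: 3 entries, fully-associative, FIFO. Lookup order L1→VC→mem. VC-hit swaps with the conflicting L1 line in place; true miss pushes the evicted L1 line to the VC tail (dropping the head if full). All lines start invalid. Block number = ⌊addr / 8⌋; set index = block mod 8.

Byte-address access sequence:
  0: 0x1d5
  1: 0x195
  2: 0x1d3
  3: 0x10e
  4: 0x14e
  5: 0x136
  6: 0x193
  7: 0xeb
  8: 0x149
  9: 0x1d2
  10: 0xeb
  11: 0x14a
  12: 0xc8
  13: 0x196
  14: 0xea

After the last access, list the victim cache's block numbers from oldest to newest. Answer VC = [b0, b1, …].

  [0] addr=0x1d5 blk=58 s=2: MISS | VC []
  [1] addr=0x195 blk=50 s=2: MISS | VC [58]
  [2] addr=0x1d3 blk=58 s=2: VC-HIT | VC [50]
  [3] addr=0x10e blk=33 s=1: MISS | VC [50]
  [4] addr=0x14e blk=41 s=1: MISS | VC [50, 33]
  [5] addr=0x136 blk=38 s=6: MISS | VC [50, 33]
  [6] addr=0x193 blk=50 s=2: VC-HIT | VC [58, 33]
  [7] addr=0xeb blk=29 s=5: MISS | VC [58, 33]
  [8] addr=0x149 blk=41 s=1: L1-HIT | VC [58, 33]
  [9] addr=0x1d2 blk=58 s=2: VC-HIT | VC [50, 33]
  [10] addr=0xeb blk=29 s=5: L1-HIT | VC [50, 33]
  [11] addr=0x14a blk=41 s=1: L1-HIT | VC [50, 33]
  [12] addr=0xc8 blk=25 s=1: MISS | VC [50, 33, 41]
  [13] addr=0x196 blk=50 s=2: VC-HIT | VC [58, 33, 41]
  [14] addr=0xea blk=29 s=5: L1-HIT | VC [58, 33, 41]

VC = [58, 33, 41]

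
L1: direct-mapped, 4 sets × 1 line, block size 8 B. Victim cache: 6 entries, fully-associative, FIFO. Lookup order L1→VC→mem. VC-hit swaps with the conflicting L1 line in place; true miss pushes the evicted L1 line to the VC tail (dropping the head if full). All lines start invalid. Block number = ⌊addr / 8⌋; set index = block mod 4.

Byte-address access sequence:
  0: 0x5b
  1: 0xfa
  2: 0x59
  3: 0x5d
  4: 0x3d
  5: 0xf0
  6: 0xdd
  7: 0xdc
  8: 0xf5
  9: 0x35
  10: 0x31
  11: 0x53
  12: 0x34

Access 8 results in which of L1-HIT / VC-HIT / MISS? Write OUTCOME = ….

OUTCOME = L1-HIT

#0 0x5b→b11/s3 MISS; vc=[]
#1 0xfa→b31/s3 MISS; vc=[11]
#2 0x59→b11/s3 VC-HIT; vc=[31]
#3 0x5d→b11/s3 L1-HIT; vc=[31]
#4 0x3d→b7/s3 MISS; vc=[31,11]
#5 0xf0→b30/s2 MISS; vc=[31,11]
#6 0xdd→b27/s3 MISS; vc=[31,11,7]
#7 0xdc→b27/s3 L1-HIT; vc=[31,11,7]
#8 0xf5→b30/s2 L1-HIT; vc=[31,11,7]
#9 0x35→b6/s2 MISS; vc=[31,11,7,30]
#10 0x31→b6/s2 L1-HIT; vc=[31,11,7,30]
#11 0x53→b10/s2 MISS; vc=[31,11,7,30,6]
#12 0x34→b6/s2 VC-HIT; vc=[31,11,7,30,10]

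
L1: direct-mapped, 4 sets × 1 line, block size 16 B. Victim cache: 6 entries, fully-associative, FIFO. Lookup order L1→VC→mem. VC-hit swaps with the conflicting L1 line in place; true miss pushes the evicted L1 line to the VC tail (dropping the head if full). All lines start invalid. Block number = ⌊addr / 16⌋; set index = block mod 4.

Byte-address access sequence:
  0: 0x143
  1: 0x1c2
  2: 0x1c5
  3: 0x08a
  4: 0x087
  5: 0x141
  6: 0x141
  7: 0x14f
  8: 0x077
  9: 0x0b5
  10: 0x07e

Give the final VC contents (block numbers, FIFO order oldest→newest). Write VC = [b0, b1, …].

0: 0x143 (blk 20, set 0) → MISS  vc=[]
1: 0x1c2 (blk 28, set 0) → MISS  vc=[20]
2: 0x1c5 (blk 28, set 0) → L1-HIT  vc=[20]
3: 0x8a (blk 8, set 0) → MISS  vc=[20, 28]
4: 0x87 (blk 8, set 0) → L1-HIT  vc=[20, 28]
5: 0x141 (blk 20, set 0) → VC-HIT  vc=[8, 28]
6: 0x141 (blk 20, set 0) → L1-HIT  vc=[8, 28]
7: 0x14f (blk 20, set 0) → L1-HIT  vc=[8, 28]
8: 0x77 (blk 7, set 3) → MISS  vc=[8, 28]
9: 0xb5 (blk 11, set 3) → MISS  vc=[8, 28, 7]
10: 0x7e (blk 7, set 3) → VC-HIT  vc=[8, 28, 11]

VC = [8, 28, 11]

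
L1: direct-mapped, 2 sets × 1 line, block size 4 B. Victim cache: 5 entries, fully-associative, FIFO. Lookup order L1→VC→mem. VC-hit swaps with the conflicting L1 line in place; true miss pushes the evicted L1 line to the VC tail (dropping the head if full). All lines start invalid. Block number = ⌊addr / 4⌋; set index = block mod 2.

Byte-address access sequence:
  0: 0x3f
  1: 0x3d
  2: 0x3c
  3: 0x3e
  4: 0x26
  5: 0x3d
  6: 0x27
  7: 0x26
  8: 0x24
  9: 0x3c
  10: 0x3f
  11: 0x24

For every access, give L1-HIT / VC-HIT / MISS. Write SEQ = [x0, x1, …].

SEQ = [MISS, L1-HIT, L1-HIT, L1-HIT, MISS, VC-HIT, VC-HIT, L1-HIT, L1-HIT, VC-HIT, L1-HIT, VC-HIT]

0: 0x3f (blk 15, set 1) → MISS  vc=[]
1: 0x3d (blk 15, set 1) → L1-HIT  vc=[]
2: 0x3c (blk 15, set 1) → L1-HIT  vc=[]
3: 0x3e (blk 15, set 1) → L1-HIT  vc=[]
4: 0x26 (blk 9, set 1) → MISS  vc=[15]
5: 0x3d (blk 15, set 1) → VC-HIT  vc=[9]
6: 0x27 (blk 9, set 1) → VC-HIT  vc=[15]
7: 0x26 (blk 9, set 1) → L1-HIT  vc=[15]
8: 0x24 (blk 9, set 1) → L1-HIT  vc=[15]
9: 0x3c (blk 15, set 1) → VC-HIT  vc=[9]
10: 0x3f (blk 15, set 1) → L1-HIT  vc=[9]
11: 0x24 (blk 9, set 1) → VC-HIT  vc=[15]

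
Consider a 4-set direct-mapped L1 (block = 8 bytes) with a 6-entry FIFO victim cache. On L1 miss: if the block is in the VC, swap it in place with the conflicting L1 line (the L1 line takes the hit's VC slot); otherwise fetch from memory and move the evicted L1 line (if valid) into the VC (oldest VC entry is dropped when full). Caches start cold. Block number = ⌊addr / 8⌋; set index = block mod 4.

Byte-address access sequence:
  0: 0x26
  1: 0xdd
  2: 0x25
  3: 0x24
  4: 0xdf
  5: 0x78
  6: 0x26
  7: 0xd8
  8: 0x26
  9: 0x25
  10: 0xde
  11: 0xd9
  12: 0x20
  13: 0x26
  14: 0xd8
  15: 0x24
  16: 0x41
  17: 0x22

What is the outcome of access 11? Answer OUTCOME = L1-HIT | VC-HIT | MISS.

OUTCOME = L1-HIT

0: 0x26 (blk 4, set 0) → MISS  vc=[]
1: 0xdd (blk 27, set 3) → MISS  vc=[]
2: 0x25 (blk 4, set 0) → L1-HIT  vc=[]
3: 0x24 (blk 4, set 0) → L1-HIT  vc=[]
4: 0xdf (blk 27, set 3) → L1-HIT  vc=[]
5: 0x78 (blk 15, set 3) → MISS  vc=[27]
6: 0x26 (blk 4, set 0) → L1-HIT  vc=[27]
7: 0xd8 (blk 27, set 3) → VC-HIT  vc=[15]
8: 0x26 (blk 4, set 0) → L1-HIT  vc=[15]
9: 0x25 (blk 4, set 0) → L1-HIT  vc=[15]
10: 0xde (blk 27, set 3) → L1-HIT  vc=[15]
11: 0xd9 (blk 27, set 3) → L1-HIT  vc=[15]
12: 0x20 (blk 4, set 0) → L1-HIT  vc=[15]
13: 0x26 (blk 4, set 0) → L1-HIT  vc=[15]
14: 0xd8 (blk 27, set 3) → L1-HIT  vc=[15]
15: 0x24 (blk 4, set 0) → L1-HIT  vc=[15]
16: 0x41 (blk 8, set 0) → MISS  vc=[15, 4]
17: 0x22 (blk 4, set 0) → VC-HIT  vc=[15, 8]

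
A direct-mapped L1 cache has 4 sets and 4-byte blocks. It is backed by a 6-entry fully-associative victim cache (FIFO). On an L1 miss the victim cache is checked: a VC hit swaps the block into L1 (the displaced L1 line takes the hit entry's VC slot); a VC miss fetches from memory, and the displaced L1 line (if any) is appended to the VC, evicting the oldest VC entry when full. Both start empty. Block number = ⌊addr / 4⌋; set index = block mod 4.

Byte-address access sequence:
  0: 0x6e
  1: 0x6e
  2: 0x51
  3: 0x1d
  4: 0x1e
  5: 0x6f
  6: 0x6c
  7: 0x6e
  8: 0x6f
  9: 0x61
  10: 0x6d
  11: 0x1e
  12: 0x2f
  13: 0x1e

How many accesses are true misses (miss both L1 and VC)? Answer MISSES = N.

  [0] addr=0x6e blk=27 s=3: MISS | VC []
  [1] addr=0x6e blk=27 s=3: L1-HIT | VC []
  [2] addr=0x51 blk=20 s=0: MISS | VC []
  [3] addr=0x1d blk=7 s=3: MISS | VC [27]
  [4] addr=0x1e blk=7 s=3: L1-HIT | VC [27]
  [5] addr=0x6f blk=27 s=3: VC-HIT | VC [7]
  [6] addr=0x6c blk=27 s=3: L1-HIT | VC [7]
  [7] addr=0x6e blk=27 s=3: L1-HIT | VC [7]
  [8] addr=0x6f blk=27 s=3: L1-HIT | VC [7]
  [9] addr=0x61 blk=24 s=0: MISS | VC [7, 20]
  [10] addr=0x6d blk=27 s=3: L1-HIT | VC [7, 20]
  [11] addr=0x1e blk=7 s=3: VC-HIT | VC [27, 20]
  [12] addr=0x2f blk=11 s=3: MISS | VC [27, 20, 7]
  [13] addr=0x1e blk=7 s=3: VC-HIT | VC [27, 20, 11]

MISSES = 5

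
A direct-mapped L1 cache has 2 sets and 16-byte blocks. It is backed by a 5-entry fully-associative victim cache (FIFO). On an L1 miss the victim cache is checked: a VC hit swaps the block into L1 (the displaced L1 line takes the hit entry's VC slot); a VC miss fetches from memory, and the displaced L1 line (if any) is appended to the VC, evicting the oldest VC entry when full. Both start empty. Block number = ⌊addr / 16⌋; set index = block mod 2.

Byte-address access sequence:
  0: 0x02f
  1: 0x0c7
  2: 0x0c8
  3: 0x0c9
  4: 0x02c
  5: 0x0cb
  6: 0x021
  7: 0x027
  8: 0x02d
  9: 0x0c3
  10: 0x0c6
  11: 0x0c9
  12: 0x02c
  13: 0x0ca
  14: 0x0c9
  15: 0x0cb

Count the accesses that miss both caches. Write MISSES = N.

MISSES = 2

  [0] addr=0x2f blk=2 s=0: MISS | VC []
  [1] addr=0xc7 blk=12 s=0: MISS | VC [2]
  [2] addr=0xc8 blk=12 s=0: L1-HIT | VC [2]
  [3] addr=0xc9 blk=12 s=0: L1-HIT | VC [2]
  [4] addr=0x2c blk=2 s=0: VC-HIT | VC [12]
  [5] addr=0xcb blk=12 s=0: VC-HIT | VC [2]
  [6] addr=0x21 blk=2 s=0: VC-HIT | VC [12]
  [7] addr=0x27 blk=2 s=0: L1-HIT | VC [12]
  [8] addr=0x2d blk=2 s=0: L1-HIT | VC [12]
  [9] addr=0xc3 blk=12 s=0: VC-HIT | VC [2]
  [10] addr=0xc6 blk=12 s=0: L1-HIT | VC [2]
  [11] addr=0xc9 blk=12 s=0: L1-HIT | VC [2]
  [12] addr=0x2c blk=2 s=0: VC-HIT | VC [12]
  [13] addr=0xca blk=12 s=0: VC-HIT | VC [2]
  [14] addr=0xc9 blk=12 s=0: L1-HIT | VC [2]
  [15] addr=0xcb blk=12 s=0: L1-HIT | VC [2]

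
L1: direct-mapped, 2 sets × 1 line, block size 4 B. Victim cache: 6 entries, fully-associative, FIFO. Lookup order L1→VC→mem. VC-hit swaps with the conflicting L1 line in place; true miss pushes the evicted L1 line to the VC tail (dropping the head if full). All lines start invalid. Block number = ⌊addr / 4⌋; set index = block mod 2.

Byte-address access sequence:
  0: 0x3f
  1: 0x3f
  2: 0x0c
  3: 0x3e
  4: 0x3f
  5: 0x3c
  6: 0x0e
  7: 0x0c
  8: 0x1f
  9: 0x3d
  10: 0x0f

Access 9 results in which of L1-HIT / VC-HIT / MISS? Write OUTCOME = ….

  [0] addr=0x3f blk=15 s=1: MISS | VC []
  [1] addr=0x3f blk=15 s=1: L1-HIT | VC []
  [2] addr=0xc blk=3 s=1: MISS | VC [15]
  [3] addr=0x3e blk=15 s=1: VC-HIT | VC [3]
  [4] addr=0x3f blk=15 s=1: L1-HIT | VC [3]
  [5] addr=0x3c blk=15 s=1: L1-HIT | VC [3]
  [6] addr=0xe blk=3 s=1: VC-HIT | VC [15]
  [7] addr=0xc blk=3 s=1: L1-HIT | VC [15]
  [8] addr=0x1f blk=7 s=1: MISS | VC [15, 3]
  [9] addr=0x3d blk=15 s=1: VC-HIT | VC [7, 3]
  [10] addr=0xf blk=3 s=1: VC-HIT | VC [7, 15]

OUTCOME = VC-HIT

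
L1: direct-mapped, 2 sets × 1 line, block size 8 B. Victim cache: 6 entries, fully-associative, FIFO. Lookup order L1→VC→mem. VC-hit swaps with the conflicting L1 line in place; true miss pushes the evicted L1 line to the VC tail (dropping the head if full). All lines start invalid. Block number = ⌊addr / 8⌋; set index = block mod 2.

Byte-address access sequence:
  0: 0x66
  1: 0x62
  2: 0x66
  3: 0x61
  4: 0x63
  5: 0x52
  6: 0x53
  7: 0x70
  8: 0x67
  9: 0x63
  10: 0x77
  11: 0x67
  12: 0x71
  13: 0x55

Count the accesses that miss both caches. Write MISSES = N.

0: 0x66 (blk 12, set 0) → MISS  vc=[]
1: 0x62 (blk 12, set 0) → L1-HIT  vc=[]
2: 0x66 (blk 12, set 0) → L1-HIT  vc=[]
3: 0x61 (blk 12, set 0) → L1-HIT  vc=[]
4: 0x63 (blk 12, set 0) → L1-HIT  vc=[]
5: 0x52 (blk 10, set 0) → MISS  vc=[12]
6: 0x53 (blk 10, set 0) → L1-HIT  vc=[12]
7: 0x70 (blk 14, set 0) → MISS  vc=[12, 10]
8: 0x67 (blk 12, set 0) → VC-HIT  vc=[14, 10]
9: 0x63 (blk 12, set 0) → L1-HIT  vc=[14, 10]
10: 0x77 (blk 14, set 0) → VC-HIT  vc=[12, 10]
11: 0x67 (blk 12, set 0) → VC-HIT  vc=[14, 10]
12: 0x71 (blk 14, set 0) → VC-HIT  vc=[12, 10]
13: 0x55 (blk 10, set 0) → VC-HIT  vc=[12, 14]

MISSES = 3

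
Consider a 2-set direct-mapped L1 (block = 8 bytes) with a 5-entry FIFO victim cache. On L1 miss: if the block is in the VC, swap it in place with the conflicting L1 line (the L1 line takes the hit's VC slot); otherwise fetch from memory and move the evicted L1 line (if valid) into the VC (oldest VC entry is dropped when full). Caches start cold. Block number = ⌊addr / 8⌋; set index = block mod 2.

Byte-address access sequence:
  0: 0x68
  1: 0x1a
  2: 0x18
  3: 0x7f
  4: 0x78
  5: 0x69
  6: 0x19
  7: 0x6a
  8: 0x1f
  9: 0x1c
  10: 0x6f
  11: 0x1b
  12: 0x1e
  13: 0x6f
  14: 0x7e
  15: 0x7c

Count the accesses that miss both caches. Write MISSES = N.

MISSES = 3

0: 0x68 (blk 13, set 1) → MISS  vc=[]
1: 0x1a (blk 3, set 1) → MISS  vc=[13]
2: 0x18 (blk 3, set 1) → L1-HIT  vc=[13]
3: 0x7f (blk 15, set 1) → MISS  vc=[13, 3]
4: 0x78 (blk 15, set 1) → L1-HIT  vc=[13, 3]
5: 0x69 (blk 13, set 1) → VC-HIT  vc=[15, 3]
6: 0x19 (blk 3, set 1) → VC-HIT  vc=[15, 13]
7: 0x6a (blk 13, set 1) → VC-HIT  vc=[15, 3]
8: 0x1f (blk 3, set 1) → VC-HIT  vc=[15, 13]
9: 0x1c (blk 3, set 1) → L1-HIT  vc=[15, 13]
10: 0x6f (blk 13, set 1) → VC-HIT  vc=[15, 3]
11: 0x1b (blk 3, set 1) → VC-HIT  vc=[15, 13]
12: 0x1e (blk 3, set 1) → L1-HIT  vc=[15, 13]
13: 0x6f (blk 13, set 1) → VC-HIT  vc=[15, 3]
14: 0x7e (blk 15, set 1) → VC-HIT  vc=[13, 3]
15: 0x7c (blk 15, set 1) → L1-HIT  vc=[13, 3]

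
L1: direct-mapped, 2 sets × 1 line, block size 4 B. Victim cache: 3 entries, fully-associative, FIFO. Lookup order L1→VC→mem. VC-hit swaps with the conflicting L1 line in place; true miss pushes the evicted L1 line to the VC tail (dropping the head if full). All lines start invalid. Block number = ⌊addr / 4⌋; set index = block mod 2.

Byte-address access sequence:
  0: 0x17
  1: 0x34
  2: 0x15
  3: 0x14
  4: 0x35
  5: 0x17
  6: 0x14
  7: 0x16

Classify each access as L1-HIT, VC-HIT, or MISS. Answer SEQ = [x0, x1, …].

SEQ = [MISS, MISS, VC-HIT, L1-HIT, VC-HIT, VC-HIT, L1-HIT, L1-HIT]

0: 0x17 (blk 5, set 1) → MISS  vc=[]
1: 0x34 (blk 13, set 1) → MISS  vc=[5]
2: 0x15 (blk 5, set 1) → VC-HIT  vc=[13]
3: 0x14 (blk 5, set 1) → L1-HIT  vc=[13]
4: 0x35 (blk 13, set 1) → VC-HIT  vc=[5]
5: 0x17 (blk 5, set 1) → VC-HIT  vc=[13]
6: 0x14 (blk 5, set 1) → L1-HIT  vc=[13]
7: 0x16 (blk 5, set 1) → L1-HIT  vc=[13]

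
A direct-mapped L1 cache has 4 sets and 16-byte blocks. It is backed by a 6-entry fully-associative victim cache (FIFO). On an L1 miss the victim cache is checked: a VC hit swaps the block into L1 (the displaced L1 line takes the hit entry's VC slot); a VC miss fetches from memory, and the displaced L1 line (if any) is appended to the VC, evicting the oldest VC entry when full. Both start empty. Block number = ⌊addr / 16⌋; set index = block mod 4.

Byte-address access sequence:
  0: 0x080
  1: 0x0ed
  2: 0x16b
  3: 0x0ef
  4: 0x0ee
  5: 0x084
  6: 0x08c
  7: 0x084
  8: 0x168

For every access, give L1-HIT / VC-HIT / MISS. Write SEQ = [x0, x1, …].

#0 0x80→b8/s0 MISS; vc=[]
#1 0xed→b14/s2 MISS; vc=[]
#2 0x16b→b22/s2 MISS; vc=[14]
#3 0xef→b14/s2 VC-HIT; vc=[22]
#4 0xee→b14/s2 L1-HIT; vc=[22]
#5 0x84→b8/s0 L1-HIT; vc=[22]
#6 0x8c→b8/s0 L1-HIT; vc=[22]
#7 0x84→b8/s0 L1-HIT; vc=[22]
#8 0x168→b22/s2 VC-HIT; vc=[14]

SEQ = [MISS, MISS, MISS, VC-HIT, L1-HIT, L1-HIT, L1-HIT, L1-HIT, VC-HIT]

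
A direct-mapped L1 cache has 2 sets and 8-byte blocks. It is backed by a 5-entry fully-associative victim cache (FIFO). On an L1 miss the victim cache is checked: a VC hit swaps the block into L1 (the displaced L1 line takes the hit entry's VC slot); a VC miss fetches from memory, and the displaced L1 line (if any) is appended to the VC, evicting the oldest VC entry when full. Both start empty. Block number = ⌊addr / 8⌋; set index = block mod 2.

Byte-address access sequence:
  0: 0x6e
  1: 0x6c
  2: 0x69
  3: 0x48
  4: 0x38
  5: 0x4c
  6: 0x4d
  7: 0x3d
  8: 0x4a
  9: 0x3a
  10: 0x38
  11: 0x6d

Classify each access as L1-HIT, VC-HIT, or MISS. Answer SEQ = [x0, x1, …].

  [0] addr=0x6e blk=13 s=1: MISS | VC []
  [1] addr=0x6c blk=13 s=1: L1-HIT | VC []
  [2] addr=0x69 blk=13 s=1: L1-HIT | VC []
  [3] addr=0x48 blk=9 s=1: MISS | VC [13]
  [4] addr=0x38 blk=7 s=1: MISS | VC [13, 9]
  [5] addr=0x4c blk=9 s=1: VC-HIT | VC [13, 7]
  [6] addr=0x4d blk=9 s=1: L1-HIT | VC [13, 7]
  [7] addr=0x3d blk=7 s=1: VC-HIT | VC [13, 9]
  [8] addr=0x4a blk=9 s=1: VC-HIT | VC [13, 7]
  [9] addr=0x3a blk=7 s=1: VC-HIT | VC [13, 9]
  [10] addr=0x38 blk=7 s=1: L1-HIT | VC [13, 9]
  [11] addr=0x6d blk=13 s=1: VC-HIT | VC [7, 9]

SEQ = [MISS, L1-HIT, L1-HIT, MISS, MISS, VC-HIT, L1-HIT, VC-HIT, VC-HIT, VC-HIT, L1-HIT, VC-HIT]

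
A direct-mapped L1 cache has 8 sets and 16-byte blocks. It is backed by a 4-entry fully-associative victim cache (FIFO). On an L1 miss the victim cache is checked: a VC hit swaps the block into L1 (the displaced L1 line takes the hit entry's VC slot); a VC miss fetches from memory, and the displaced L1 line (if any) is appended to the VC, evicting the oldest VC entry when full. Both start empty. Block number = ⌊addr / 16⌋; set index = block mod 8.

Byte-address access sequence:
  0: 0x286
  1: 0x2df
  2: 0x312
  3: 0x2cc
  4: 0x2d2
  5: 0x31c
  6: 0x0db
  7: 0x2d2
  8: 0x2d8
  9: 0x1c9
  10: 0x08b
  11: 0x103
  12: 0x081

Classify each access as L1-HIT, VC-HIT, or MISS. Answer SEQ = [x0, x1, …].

  [0] addr=0x286 blk=40 s=0: MISS | VC []
  [1] addr=0x2df blk=45 s=5: MISS | VC []
  [2] addr=0x312 blk=49 s=1: MISS | VC []
  [3] addr=0x2cc blk=44 s=4: MISS | VC []
  [4] addr=0x2d2 blk=45 s=5: L1-HIT | VC []
  [5] addr=0x31c blk=49 s=1: L1-HIT | VC []
  [6] addr=0xdb blk=13 s=5: MISS | VC [45]
  [7] addr=0x2d2 blk=45 s=5: VC-HIT | VC [13]
  [8] addr=0x2d8 blk=45 s=5: L1-HIT | VC [13]
  [9] addr=0x1c9 blk=28 s=4: MISS | VC [13, 44]
  [10] addr=0x8b blk=8 s=0: MISS | VC [13, 44, 40]
  [11] addr=0x103 blk=16 s=0: MISS | VC [13, 44, 40, 8]
  [12] addr=0x81 blk=8 s=0: VC-HIT | VC [13, 44, 40, 16]

SEQ = [MISS, MISS, MISS, MISS, L1-HIT, L1-HIT, MISS, VC-HIT, L1-HIT, MISS, MISS, MISS, VC-HIT]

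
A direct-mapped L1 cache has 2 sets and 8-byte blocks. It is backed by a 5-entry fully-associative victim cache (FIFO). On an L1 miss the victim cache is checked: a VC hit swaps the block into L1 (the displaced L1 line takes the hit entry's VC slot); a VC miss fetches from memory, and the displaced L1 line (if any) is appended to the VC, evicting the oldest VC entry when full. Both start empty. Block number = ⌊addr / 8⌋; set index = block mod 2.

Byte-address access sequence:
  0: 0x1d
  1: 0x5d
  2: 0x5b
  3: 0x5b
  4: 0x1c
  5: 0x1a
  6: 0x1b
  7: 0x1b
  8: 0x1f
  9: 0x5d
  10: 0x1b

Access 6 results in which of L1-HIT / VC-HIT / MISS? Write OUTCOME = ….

OUTCOME = L1-HIT

  [0] addr=0x1d blk=3 s=1: MISS | VC []
  [1] addr=0x5d blk=11 s=1: MISS | VC [3]
  [2] addr=0x5b blk=11 s=1: L1-HIT | VC [3]
  [3] addr=0x5b blk=11 s=1: L1-HIT | VC [3]
  [4] addr=0x1c blk=3 s=1: VC-HIT | VC [11]
  [5] addr=0x1a blk=3 s=1: L1-HIT | VC [11]
  [6] addr=0x1b blk=3 s=1: L1-HIT | VC [11]
  [7] addr=0x1b blk=3 s=1: L1-HIT | VC [11]
  [8] addr=0x1f blk=3 s=1: L1-HIT | VC [11]
  [9] addr=0x5d blk=11 s=1: VC-HIT | VC [3]
  [10] addr=0x1b blk=3 s=1: VC-HIT | VC [11]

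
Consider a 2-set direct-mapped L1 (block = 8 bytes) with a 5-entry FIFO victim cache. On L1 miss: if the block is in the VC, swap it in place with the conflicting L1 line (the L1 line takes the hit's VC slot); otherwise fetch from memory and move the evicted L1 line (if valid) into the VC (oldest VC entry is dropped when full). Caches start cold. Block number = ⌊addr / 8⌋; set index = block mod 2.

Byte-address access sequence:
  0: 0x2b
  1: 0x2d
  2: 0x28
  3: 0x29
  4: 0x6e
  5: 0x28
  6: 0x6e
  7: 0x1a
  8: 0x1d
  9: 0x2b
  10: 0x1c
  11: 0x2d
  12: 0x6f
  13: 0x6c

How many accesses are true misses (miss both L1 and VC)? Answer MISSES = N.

MISSES = 3

#0 0x2b→b5/s1 MISS; vc=[]
#1 0x2d→b5/s1 L1-HIT; vc=[]
#2 0x28→b5/s1 L1-HIT; vc=[]
#3 0x29→b5/s1 L1-HIT; vc=[]
#4 0x6e→b13/s1 MISS; vc=[5]
#5 0x28→b5/s1 VC-HIT; vc=[13]
#6 0x6e→b13/s1 VC-HIT; vc=[5]
#7 0x1a→b3/s1 MISS; vc=[5,13]
#8 0x1d→b3/s1 L1-HIT; vc=[5,13]
#9 0x2b→b5/s1 VC-HIT; vc=[3,13]
#10 0x1c→b3/s1 VC-HIT; vc=[5,13]
#11 0x2d→b5/s1 VC-HIT; vc=[3,13]
#12 0x6f→b13/s1 VC-HIT; vc=[3,5]
#13 0x6c→b13/s1 L1-HIT; vc=[3,5]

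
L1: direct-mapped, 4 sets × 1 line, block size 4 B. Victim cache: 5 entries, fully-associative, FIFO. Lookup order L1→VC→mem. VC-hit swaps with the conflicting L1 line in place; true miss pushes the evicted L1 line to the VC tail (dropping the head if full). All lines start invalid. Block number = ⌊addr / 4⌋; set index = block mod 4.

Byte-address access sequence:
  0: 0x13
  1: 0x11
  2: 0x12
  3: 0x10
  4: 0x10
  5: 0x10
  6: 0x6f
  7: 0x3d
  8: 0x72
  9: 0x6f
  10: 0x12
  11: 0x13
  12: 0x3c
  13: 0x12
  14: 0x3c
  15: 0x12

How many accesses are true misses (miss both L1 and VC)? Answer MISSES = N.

  [0] addr=0x13 blk=4 s=0: MISS | VC []
  [1] addr=0x11 blk=4 s=0: L1-HIT | VC []
  [2] addr=0x12 blk=4 s=0: L1-HIT | VC []
  [3] addr=0x10 blk=4 s=0: L1-HIT | VC []
  [4] addr=0x10 blk=4 s=0: L1-HIT | VC []
  [5] addr=0x10 blk=4 s=0: L1-HIT | VC []
  [6] addr=0x6f blk=27 s=3: MISS | VC []
  [7] addr=0x3d blk=15 s=3: MISS | VC [27]
  [8] addr=0x72 blk=28 s=0: MISS | VC [27, 4]
  [9] addr=0x6f blk=27 s=3: VC-HIT | VC [15, 4]
  [10] addr=0x12 blk=4 s=0: VC-HIT | VC [15, 28]
  [11] addr=0x13 blk=4 s=0: L1-HIT | VC [15, 28]
  [12] addr=0x3c blk=15 s=3: VC-HIT | VC [27, 28]
  [13] addr=0x12 blk=4 s=0: L1-HIT | VC [27, 28]
  [14] addr=0x3c blk=15 s=3: L1-HIT | VC [27, 28]
  [15] addr=0x12 blk=4 s=0: L1-HIT | VC [27, 28]

MISSES = 4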